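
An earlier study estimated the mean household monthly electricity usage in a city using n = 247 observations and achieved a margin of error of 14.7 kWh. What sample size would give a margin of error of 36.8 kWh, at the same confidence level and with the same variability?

Margin of error scales as 1/√n, so n₂ = n₁·(E₁/E₂)².
n₂ = 247 × (14.7/36.8)² = 247 × 0.1596 = 39.42
Round up: n₂ = 40.

40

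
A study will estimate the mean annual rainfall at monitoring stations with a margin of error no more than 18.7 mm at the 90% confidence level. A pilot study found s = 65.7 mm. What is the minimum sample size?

34

For a mean, the margin of error is E = z·σ/√n, so n = (zσ/E)².
At 90% confidence, z = 1.645.
n = (1.645 × 65.7 / 18.7)² = 33.40
Round up: n = 34.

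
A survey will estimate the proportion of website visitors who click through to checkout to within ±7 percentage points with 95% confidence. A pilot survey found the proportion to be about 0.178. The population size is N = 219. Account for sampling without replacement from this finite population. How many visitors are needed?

76

For a proportion with margin E = 0.07 at 95% confidence, z = 1.960.
n = p̂(1−p̂)(z/E)² = 0.178 × 0.822 × (1.960/0.07)² = 114.71 — call this n₀.
Finite-population correction with N = 219: n = n₀ / (1 + (n₀−1)/N) = 114.71 / 1.519 = 75.52
Round up: n = 76.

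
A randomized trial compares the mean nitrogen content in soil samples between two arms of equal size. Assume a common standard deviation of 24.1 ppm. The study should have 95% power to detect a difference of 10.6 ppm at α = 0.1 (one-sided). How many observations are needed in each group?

For two equal groups, n per group = 2·((z_α + z_β)·σ/δ)².
z_α = 1.282; z_β = 1.645 (power 95%).
n = 2 × (2.927 × 24.1 / 10.6)² = 2 × 44.29 = 88.58
Round up: n = 89 per group.

89 per group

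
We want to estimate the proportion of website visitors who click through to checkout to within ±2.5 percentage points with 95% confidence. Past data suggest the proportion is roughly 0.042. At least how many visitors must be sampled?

248

For a proportion with margin E = 0.025 at 95% confidence, z = 1.960.
n = p̂(1−p̂)(z/E)² = 0.042 × 0.958 × (1.960/0.025)² = 247.31
Round up: n = 248.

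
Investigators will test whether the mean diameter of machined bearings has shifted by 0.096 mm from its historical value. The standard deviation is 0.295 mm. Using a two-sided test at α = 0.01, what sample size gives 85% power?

124

For a one-sample z-test, n = ((z_{α/2} + z_β)·σ/δ)².
z_{α/2} = 2.576 (two-sided α = 0.01); z_β = 1.036 (power 85% → β = 0.15).
n = (3.612 × 0.295 / 0.096)² = 123.20
Round up: n = 124.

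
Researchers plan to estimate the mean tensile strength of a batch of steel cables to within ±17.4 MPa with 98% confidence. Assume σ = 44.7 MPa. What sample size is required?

For a mean, the margin of error is E = z·σ/√n, so n = (zσ/E)².
At 98% confidence, z = 2.326.
n = (2.326 × 44.7 / 17.4)² = 35.71
Round up: n = 36.

36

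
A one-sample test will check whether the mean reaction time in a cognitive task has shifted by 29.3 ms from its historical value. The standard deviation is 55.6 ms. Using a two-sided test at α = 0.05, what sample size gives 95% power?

47

For a one-sample z-test, n = ((z_{α/2} + z_β)·σ/δ)².
z_{α/2} = 1.960 (two-sided α = 0.05); z_β = 1.645 (power 95% → β = 0.05).
n = (3.605 × 55.6 / 29.3)² = 46.80
Round up: n = 47.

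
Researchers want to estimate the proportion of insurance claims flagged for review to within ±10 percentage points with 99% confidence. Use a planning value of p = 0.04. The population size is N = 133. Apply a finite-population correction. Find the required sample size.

22

For a proportion with margin E = 0.1 at 99% confidence, z = 2.576.
n = p̂(1−p̂)(z/E)² = 0.04 × 0.96 × (2.576/0.1)² = 25.48 — call this n₀.
Finite-population correction with N = 133: n = n₀ / (1 + (n₀−1)/N) = 25.48 / 1.184 = 21.52
Round up: n = 22.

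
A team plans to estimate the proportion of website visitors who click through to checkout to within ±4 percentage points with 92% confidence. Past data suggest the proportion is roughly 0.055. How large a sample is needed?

For a proportion with margin E = 0.04 at 92% confidence, z = 1.751.
n = p̂(1−p̂)(z/E)² = 0.055 × 0.945 × (1.751/0.04)² = 99.60
Round up: n = 100.

n = 100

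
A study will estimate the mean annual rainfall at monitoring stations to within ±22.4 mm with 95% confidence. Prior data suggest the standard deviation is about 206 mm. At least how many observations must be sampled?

325

For a mean, the margin of error is E = z·σ/√n, so n = (zσ/E)².
At 95% confidence, z = 1.960.
n = (1.960 × 206 / 22.4)² = 324.90
Round up: n = 325.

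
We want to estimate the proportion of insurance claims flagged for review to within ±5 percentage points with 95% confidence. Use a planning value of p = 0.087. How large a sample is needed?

123

For a proportion with margin E = 0.05 at 95% confidence, z = 1.960.
n = p̂(1−p̂)(z/E)² = 0.087 × 0.913 × (1.960/0.05)² = 122.06
Round up: n = 123.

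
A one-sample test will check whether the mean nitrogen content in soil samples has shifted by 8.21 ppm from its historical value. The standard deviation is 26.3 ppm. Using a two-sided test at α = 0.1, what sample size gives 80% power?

For a one-sample z-test, n = ((z_{α/2} + z_β)·σ/δ)².
z_{α/2} = 1.645 (two-sided α = 0.1); z_β = 0.842 (power 80% → β = 0.2).
n = (2.487 × 26.3 / 8.21)² = 63.47
Round up: n = 64.

64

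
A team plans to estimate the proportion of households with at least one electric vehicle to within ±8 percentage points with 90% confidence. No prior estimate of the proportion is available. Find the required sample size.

For a proportion with margin E = 0.08 at 90% confidence, z = 1.645.
With no prior estimate, use p = 0.5, which maximizes p(1−p) at 0.25.
n = 0.25 × (z/E)² = 0.25 × (1.645/0.08)² = 105.70
Round up: n = 106.

106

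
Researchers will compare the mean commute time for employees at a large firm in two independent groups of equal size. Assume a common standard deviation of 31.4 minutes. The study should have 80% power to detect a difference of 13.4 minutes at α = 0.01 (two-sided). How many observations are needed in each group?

129 per group

For two equal groups, n per group = 2·((z_{α/2} + z_β)·σ/δ)².
z_{α/2} = 2.576; z_β = 0.842 (power 80%).
n = 2 × (3.418 × 31.4 / 13.4)² = 2 × 64.15 = 128.30
Round up: n = 129 per group.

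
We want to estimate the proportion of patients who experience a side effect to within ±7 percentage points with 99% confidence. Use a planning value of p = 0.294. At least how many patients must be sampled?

282

For a proportion with margin E = 0.07 at 99% confidence, z = 2.576.
n = p̂(1−p̂)(z/E)² = 0.294 × 0.706 × (2.576/0.07)² = 281.09
Round up: n = 282.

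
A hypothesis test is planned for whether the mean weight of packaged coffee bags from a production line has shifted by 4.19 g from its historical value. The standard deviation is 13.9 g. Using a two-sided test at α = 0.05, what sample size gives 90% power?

For a one-sample z-test, n = ((z_{α/2} + z_β)·σ/δ)².
z_{α/2} = 1.960 (two-sided α = 0.05); z_β = 1.282 (power 90% → β = 0.1).
n = (3.242 × 13.9 / 4.19)² = 115.67
Round up: n = 116.

n = 116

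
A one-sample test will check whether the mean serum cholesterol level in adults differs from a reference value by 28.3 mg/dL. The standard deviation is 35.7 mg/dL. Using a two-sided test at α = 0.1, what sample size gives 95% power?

For a one-sample z-test, n = ((z_{α/2} + z_β)·σ/δ)².
z_{α/2} = 1.645 (two-sided α = 0.1); z_β = 1.645 (power 95% → β = 0.05).
n = (3.290 × 35.7 / 28.3)² = 17.22
Round up: n = 18.

18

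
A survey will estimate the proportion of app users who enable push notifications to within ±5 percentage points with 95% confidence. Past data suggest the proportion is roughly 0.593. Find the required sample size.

371

For a proportion with margin E = 0.05 at 95% confidence, z = 1.960.
n = p̂(1−p̂)(z/E)² = 0.593 × 0.407 × (1.960/0.05)² = 370.87
Round up: n = 371.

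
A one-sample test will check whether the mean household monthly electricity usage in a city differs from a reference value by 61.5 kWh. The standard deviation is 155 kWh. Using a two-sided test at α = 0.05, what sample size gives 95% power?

For a one-sample z-test, n = ((z_{α/2} + z_β)·σ/δ)².
z_{α/2} = 1.960 (two-sided α = 0.05); z_β = 1.645 (power 95% → β = 0.05).
n = (3.605 × 155 / 61.5)² = 82.55
Round up: n = 83.

83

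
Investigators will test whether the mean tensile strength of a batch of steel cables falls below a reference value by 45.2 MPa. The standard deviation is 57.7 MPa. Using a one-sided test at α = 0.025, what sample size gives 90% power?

For a one-sample z-test, n = ((z_α + z_β)·σ/δ)².
z_α = 1.960 (one-sided α = 0.025); z_β = 1.282 (power 90% → β = 0.1).
n = (3.242 × 57.7 / 45.2)² = 17.13
Round up: n = 18.

n = 18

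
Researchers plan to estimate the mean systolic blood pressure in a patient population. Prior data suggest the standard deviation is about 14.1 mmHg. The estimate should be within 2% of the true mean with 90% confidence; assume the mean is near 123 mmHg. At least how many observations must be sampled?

For a mean, the margin of error is E = z·σ/√n, so n = (zσ/E)².
At 90% confidence, z = 1.645.
E = 2% of 123 = 2.46 mmHg.
n = (1.645 × 14.1 / 2.46)² = 88.90
Round up: n = 89.

89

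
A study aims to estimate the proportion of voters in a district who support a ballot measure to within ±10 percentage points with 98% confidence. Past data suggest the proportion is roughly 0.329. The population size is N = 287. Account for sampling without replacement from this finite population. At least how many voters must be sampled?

For a proportion with margin E = 0.1 at 98% confidence, z = 2.326.
n = p̂(1−p̂)(z/E)² = 0.329 × 0.671 × (2.326/0.1)² = 119.44 — call this n₀.
Finite-population correction with N = 287: n = n₀ / (1 + (n₀−1)/N) = 119.44 / 1.413 = 84.53
Round up: n = 85.

85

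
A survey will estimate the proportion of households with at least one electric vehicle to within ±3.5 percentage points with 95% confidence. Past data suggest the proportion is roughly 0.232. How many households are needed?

For a proportion with margin E = 0.035 at 95% confidence, z = 1.960.
n = p̂(1−p̂)(z/E)² = 0.232 × 0.768 × (1.960/0.035)² = 558.76
Round up: n = 559.

559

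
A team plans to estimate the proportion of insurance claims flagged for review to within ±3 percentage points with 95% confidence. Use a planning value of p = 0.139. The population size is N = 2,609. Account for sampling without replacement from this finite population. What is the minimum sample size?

428

For a proportion with margin E = 0.03 at 95% confidence, z = 1.960.
n = p̂(1−p̂)(z/E)² = 0.139 × 0.861 × (1.960/0.03)² = 510.84 — call this n₀.
Finite-population correction with N = 2,609: n = n₀ / (1 + (n₀−1)/N) = 510.84 / 1.195 = 427.48
Round up: n = 428.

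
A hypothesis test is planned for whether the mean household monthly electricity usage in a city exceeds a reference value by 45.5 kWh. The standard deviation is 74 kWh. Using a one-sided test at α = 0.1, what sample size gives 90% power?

n = 18

For a one-sample z-test, n = ((z_α + z_β)·σ/δ)².
z_α = 1.282 (one-sided α = 0.1); z_β = 1.282 (power 90% → β = 0.1).
n = (2.564 × 74 / 45.5)² = 17.39
Round up: n = 18.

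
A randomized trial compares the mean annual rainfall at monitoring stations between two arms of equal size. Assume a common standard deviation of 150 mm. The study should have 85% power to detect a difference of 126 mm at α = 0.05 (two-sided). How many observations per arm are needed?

26 per group

For two equal groups, n per group = 2·((z_{α/2} + z_β)·σ/δ)².
z_{α/2} = 1.960; z_β = 1.036 (power 85%).
n = 2 × (2.996 × 150 / 126)² = 2 × 12.72 = 25.44
Round up: n = 26 per group.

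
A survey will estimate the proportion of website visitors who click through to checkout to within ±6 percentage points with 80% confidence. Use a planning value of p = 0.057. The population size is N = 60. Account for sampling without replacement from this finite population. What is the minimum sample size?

For a proportion with margin E = 0.06 at 80% confidence, z = 1.282.
n = p̂(1−p̂)(z/E)² = 0.057 × 0.943 × (1.282/0.06)² = 24.54 — call this n₀.
Finite-population correction with N = 60: n = n₀ / (1 + (n₀−1)/N) = 24.54 / 1.392 = 17.63
Round up: n = 18.

18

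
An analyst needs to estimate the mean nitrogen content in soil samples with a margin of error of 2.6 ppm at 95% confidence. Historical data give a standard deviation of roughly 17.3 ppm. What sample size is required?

For a mean, the margin of error is E = z·σ/√n, so n = (zσ/E)².
At 95% confidence, z = 1.960.
n = (1.960 × 17.3 / 2.6)² = 170.08
Round up: n = 171.

171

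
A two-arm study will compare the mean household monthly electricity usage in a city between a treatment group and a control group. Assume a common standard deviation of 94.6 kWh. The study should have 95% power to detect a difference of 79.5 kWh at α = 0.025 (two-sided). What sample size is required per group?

43 per group

For two equal groups, n per group = 2·((z_{α/2} + z_β)·σ/δ)².
z_{α/2} = 2.241; z_β = 1.645 (power 95%).
n = 2 × (3.886 × 94.6 / 79.5)² = 2 × 21.38 = 42.76
Round up: n = 43 per group.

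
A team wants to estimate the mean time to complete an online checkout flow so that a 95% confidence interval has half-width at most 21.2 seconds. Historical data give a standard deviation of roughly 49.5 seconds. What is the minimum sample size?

n = 21

For a mean, the margin of error is E = z·σ/√n, so n = (zσ/E)².
At 95% confidence, z = 1.960.
n = (1.960 × 49.5 / 21.2)² = 20.94
Round up: n = 21.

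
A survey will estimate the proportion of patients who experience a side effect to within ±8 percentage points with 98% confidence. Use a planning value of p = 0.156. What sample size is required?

n = 112

For a proportion with margin E = 0.08 at 98% confidence, z = 2.326.
n = p̂(1−p̂)(z/E)² = 0.156 × 0.844 × (2.326/0.08)² = 111.30
Round up: n = 112.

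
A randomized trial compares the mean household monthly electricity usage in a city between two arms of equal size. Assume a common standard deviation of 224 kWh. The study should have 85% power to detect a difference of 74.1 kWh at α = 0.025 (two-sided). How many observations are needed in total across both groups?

394 total

For two equal groups, n per group = 2·((z_{α/2} + z_β)·σ/δ)².
z_{α/2} = 2.241; z_β = 1.036 (power 85%).
n = 2 × (3.277 × 224 / 74.1)² = 2 × 98.13 = 196.26
Round up: n = 197 per group.
Total across both groups: 2 × 197 = 394.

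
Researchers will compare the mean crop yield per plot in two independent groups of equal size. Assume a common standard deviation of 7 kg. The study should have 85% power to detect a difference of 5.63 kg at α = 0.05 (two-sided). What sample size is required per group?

28 per group

For two equal groups, n per group = 2·((z_{α/2} + z_β)·σ/δ)².
z_{α/2} = 1.960; z_β = 1.036 (power 85%).
n = 2 × (2.996 × 7 / 5.63)² = 2 × 13.88 = 27.76
Round up: n = 28 per group.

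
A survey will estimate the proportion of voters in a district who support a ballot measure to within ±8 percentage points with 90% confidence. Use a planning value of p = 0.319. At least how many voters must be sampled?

n = 92

For a proportion with margin E = 0.08 at 90% confidence, z = 1.645.
n = p̂(1−p̂)(z/E)² = 0.319 × 0.681 × (1.645/0.08)² = 91.85
Round up: n = 92.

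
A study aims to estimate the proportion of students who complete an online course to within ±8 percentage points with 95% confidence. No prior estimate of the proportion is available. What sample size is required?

For a proportion with margin E = 0.08 at 95% confidence, z = 1.960.
With no prior estimate, use p = 0.5, which maximizes p(1−p) at 0.25.
n = 0.25 × (z/E)² = 0.25 × (1.960/0.08)² = 150.06
Round up: n = 151.

n = 151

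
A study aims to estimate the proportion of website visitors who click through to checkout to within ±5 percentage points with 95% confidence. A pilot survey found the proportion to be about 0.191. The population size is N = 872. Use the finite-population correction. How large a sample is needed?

187

For a proportion with margin E = 0.05 at 95% confidence, z = 1.960.
n = p̂(1−p̂)(z/E)² = 0.191 × 0.809 × (1.960/0.05)² = 237.44 — call this n₀.
Finite-population correction with N = 872: n = n₀ / (1 + (n₀−1)/N) = 237.44 / 1.271 = 186.81
Round up: n = 187.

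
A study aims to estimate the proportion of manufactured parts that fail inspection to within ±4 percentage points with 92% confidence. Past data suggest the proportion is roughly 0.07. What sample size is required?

125

For a proportion with margin E = 0.04 at 92% confidence, z = 1.751.
n = p̂(1−p̂)(z/E)² = 0.07 × 0.93 × (1.751/0.04)² = 124.75
Round up: n = 125.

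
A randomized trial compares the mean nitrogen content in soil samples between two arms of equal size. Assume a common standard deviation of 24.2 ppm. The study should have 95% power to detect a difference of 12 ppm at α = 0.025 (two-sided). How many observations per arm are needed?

For two equal groups, n per group = 2·((z_{α/2} + z_β)·σ/δ)².
z_{α/2} = 2.241; z_β = 1.645 (power 95%).
n = 2 × (3.886 × 24.2 / 12)² = 2 × 61.41 = 122.82
Round up: n = 123 per group.

123 per group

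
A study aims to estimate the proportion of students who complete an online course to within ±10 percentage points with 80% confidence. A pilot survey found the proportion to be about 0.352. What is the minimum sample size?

38

For a proportion with margin E = 0.1 at 80% confidence, z = 1.282.
n = p̂(1−p̂)(z/E)² = 0.352 × 0.648 × (1.282/0.1)² = 37.49
Round up: n = 38.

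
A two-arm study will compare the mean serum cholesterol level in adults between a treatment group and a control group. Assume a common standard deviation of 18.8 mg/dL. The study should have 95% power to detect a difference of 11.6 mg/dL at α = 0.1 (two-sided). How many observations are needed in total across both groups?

114 total

For two equal groups, n per group = 2·((z_{α/2} + z_β)·σ/δ)².
z_{α/2} = 1.645; z_β = 1.645 (power 95%).
n = 2 × (3.290 × 18.8 / 11.6)² = 2 × 28.43 = 56.86
Round up: n = 57 per group.
Total across both groups: 2 × 57 = 114.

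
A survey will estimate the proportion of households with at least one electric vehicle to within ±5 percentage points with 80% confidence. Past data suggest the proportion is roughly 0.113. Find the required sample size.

n = 66

For a proportion with margin E = 0.05 at 80% confidence, z = 1.282.
n = p̂(1−p̂)(z/E)² = 0.113 × 0.887 × (1.282/0.05)² = 65.89
Round up: n = 66.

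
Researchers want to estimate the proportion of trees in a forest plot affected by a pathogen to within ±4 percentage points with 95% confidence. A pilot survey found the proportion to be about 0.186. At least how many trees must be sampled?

364

For a proportion with margin E = 0.04 at 95% confidence, z = 1.960.
n = p̂(1−p̂)(z/E)² = 0.186 × 0.814 × (1.960/0.04)² = 363.52
Round up: n = 364.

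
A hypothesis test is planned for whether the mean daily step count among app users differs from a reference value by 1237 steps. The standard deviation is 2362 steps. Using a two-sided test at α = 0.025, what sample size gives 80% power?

For a one-sample z-test, n = ((z_{α/2} + z_β)·σ/δ)².
z_{α/2} = 2.241 (two-sided α = 0.025); z_β = 0.842 (power 80% → β = 0.2).
n = (3.083 × 2362 / 1237)² = 34.66
Round up: n = 35.

35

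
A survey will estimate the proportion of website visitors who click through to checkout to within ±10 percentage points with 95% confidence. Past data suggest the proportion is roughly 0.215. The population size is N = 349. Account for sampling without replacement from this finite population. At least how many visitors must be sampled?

For a proportion with margin E = 0.1 at 95% confidence, z = 1.960.
n = p̂(1−p̂)(z/E)² = 0.215 × 0.785 × (1.960/0.1)² = 64.84 — call this n₀.
Finite-population correction with N = 349: n = n₀ / (1 + (n₀−1)/N) = 64.84 / 1.183 = 54.81
Round up: n = 55.

n = 55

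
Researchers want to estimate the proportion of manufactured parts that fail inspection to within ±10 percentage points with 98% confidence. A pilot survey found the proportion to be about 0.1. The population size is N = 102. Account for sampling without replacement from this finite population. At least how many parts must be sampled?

For a proportion with margin E = 0.1 at 98% confidence, z = 2.326.
n = p̂(1−p̂)(z/E)² = 0.1 × 0.9 × (2.326/0.1)² = 48.69 — call this n₀.
Finite-population correction with N = 102: n = n₀ / (1 + (n₀−1)/N) = 48.69 / 1.468 = 33.17
Round up: n = 34.

34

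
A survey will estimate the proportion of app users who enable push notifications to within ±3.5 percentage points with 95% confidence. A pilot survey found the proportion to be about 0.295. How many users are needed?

For a proportion with margin E = 0.035 at 95% confidence, z = 1.960.
n = p̂(1−p̂)(z/E)² = 0.295 × 0.705 × (1.960/0.035)² = 652.21
Round up: n = 653.

653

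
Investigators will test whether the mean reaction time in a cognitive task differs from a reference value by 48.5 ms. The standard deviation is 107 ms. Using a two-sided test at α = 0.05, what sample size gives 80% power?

For a one-sample z-test, n = ((z_{α/2} + z_β)·σ/δ)².
z_{α/2} = 1.960 (two-sided α = 0.05); z_β = 0.842 (power 80% → β = 0.2).
n = (2.802 × 107 / 48.5)² = 38.21
Round up: n = 39.

39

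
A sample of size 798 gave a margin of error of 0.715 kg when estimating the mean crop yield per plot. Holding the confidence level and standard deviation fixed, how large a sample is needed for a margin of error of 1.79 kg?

Margin of error scales as 1/√n, so n₂ = n₁·(E₁/E₂)².
n₂ = 798 × (0.715/1.79)² = 798 × 0.1596 = 127.36
Round up: n₂ = 128.

n = 128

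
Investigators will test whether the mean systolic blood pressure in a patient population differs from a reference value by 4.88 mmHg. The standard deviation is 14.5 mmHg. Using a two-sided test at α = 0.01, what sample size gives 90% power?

132

For a one-sample z-test, n = ((z_{α/2} + z_β)·σ/δ)².
z_{α/2} = 2.576 (two-sided α = 0.01); z_β = 1.282 (power 90% → β = 0.1).
n = (3.858 × 14.5 / 4.88)² = 131.41
Round up: n = 132.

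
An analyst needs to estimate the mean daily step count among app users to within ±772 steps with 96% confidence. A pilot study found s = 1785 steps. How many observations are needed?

23

For a mean, the margin of error is E = z·σ/√n, so n = (zσ/E)².
At 96% confidence, z = 2.054.
n = (2.054 × 1785 / 772)² = 22.55
Round up: n = 23.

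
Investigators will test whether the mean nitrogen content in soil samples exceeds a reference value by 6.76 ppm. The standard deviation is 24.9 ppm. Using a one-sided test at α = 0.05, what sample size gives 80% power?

For a one-sample z-test, n = ((z_α + z_β)·σ/δ)².
z_α = 1.645 (one-sided α = 0.05); z_β = 0.842 (power 80% → β = 0.2).
n = (2.487 × 24.9 / 6.76)² = 83.92
Round up: n = 84.

84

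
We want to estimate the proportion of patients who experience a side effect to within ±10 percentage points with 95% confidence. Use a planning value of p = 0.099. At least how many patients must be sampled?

35

For a proportion with margin E = 0.1 at 95% confidence, z = 1.960.
n = p̂(1−p̂)(z/E)² = 0.099 × 0.901 × (1.960/0.1)² = 34.27
Round up: n = 35.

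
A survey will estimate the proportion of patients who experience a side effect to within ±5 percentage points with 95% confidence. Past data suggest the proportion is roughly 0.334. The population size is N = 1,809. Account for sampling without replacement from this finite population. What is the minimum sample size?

288

For a proportion with margin E = 0.05 at 95% confidence, z = 1.960.
n = p̂(1−p̂)(z/E)² = 0.334 × 0.666 × (1.960/0.05)² = 341.82 — call this n₀.
Finite-population correction with N = 1,809: n = n₀ / (1 + (n₀−1)/N) = 341.82 / 1.188 = 287.73
Round up: n = 288.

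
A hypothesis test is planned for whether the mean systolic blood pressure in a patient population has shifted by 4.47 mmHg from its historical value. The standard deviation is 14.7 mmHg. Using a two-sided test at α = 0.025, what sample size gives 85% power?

n = 117

For a one-sample z-test, n = ((z_{α/2} + z_β)·σ/δ)².
z_{α/2} = 2.241 (two-sided α = 0.025); z_β = 1.036 (power 85% → β = 0.15).
n = (3.277 × 14.7 / 4.47)² = 116.14
Round up: n = 117.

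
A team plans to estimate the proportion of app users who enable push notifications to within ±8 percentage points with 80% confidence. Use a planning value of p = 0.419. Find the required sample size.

For a proportion with margin E = 0.08 at 80% confidence, z = 1.282.
n = p̂(1−p̂)(z/E)² = 0.419 × 0.581 × (1.282/0.08)² = 62.52
Round up: n = 63.

63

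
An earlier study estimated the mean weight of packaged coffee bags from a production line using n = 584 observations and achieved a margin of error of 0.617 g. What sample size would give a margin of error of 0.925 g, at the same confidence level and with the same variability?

260

Margin of error scales as 1/√n, so n₂ = n₁·(E₁/E₂)².
n₂ = 584 × (0.617/0.925)² = 584 × 0.4449 = 259.82
Round up: n₂ = 260.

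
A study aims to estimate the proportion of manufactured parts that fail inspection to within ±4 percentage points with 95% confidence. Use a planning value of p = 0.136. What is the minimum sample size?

For a proportion with margin E = 0.04 at 95% confidence, z = 1.960.
n = p̂(1−p̂)(z/E)² = 0.136 × 0.864 × (1.960/0.04)² = 282.13
Round up: n = 283.

283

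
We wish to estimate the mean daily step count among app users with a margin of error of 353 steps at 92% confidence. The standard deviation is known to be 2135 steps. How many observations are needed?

For a mean, the margin of error is E = z·σ/√n, so n = (zσ/E)².
At 92% confidence, z = 1.751.
n = (1.751 × 2135 / 353)² = 112.16
Round up: n = 113.

113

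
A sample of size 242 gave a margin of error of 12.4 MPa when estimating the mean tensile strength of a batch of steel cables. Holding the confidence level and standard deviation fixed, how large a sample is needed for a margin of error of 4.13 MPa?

2182

Margin of error scales as 1/√n, so n₂ = n₁·(E₁/E₂)².
n₂ = 242 × (12.4/4.13)² = 242 × 9.015 = 2181.63
Round up: n₂ = 2182.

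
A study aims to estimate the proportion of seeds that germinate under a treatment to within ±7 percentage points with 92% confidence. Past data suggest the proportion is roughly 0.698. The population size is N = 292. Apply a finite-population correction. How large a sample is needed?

92

For a proportion with margin E = 0.07 at 92% confidence, z = 1.751.
n = p̂(1−p̂)(z/E)² = 0.698 × 0.302 × (1.751/0.07)² = 131.90 — call this n₀.
Finite-population correction with N = 292: n = n₀ / (1 + (n₀−1)/N) = 131.90 / 1.448 = 91.09
Round up: n = 92.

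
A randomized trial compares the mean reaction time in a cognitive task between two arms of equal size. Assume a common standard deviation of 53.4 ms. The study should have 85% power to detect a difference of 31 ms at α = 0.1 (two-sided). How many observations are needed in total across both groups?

For two equal groups, n per group = 2·((z_{α/2} + z_β)·σ/δ)².
z_{α/2} = 1.645; z_β = 1.036 (power 85%).
n = 2 × (2.681 × 53.4 / 31)² = 2 × 21.33 = 42.66
Round up: n = 43 per group.
Total across both groups: 2 × 43 = 86.

86 total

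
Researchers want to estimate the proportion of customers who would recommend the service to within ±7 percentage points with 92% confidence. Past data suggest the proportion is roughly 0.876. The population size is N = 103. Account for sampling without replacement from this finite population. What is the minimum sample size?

For a proportion with margin E = 0.07 at 92% confidence, z = 1.751.
n = p̂(1−p̂)(z/E)² = 0.876 × 0.124 × (1.751/0.07)² = 67.97 — call this n₀.
Finite-population correction with N = 103: n = n₀ / (1 + (n₀−1)/N) = 67.97 / 1.65 = 41.19
Round up: n = 42.

n = 42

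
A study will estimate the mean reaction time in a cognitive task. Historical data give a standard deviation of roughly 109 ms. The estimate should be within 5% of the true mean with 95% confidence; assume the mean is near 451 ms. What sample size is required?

For a mean, the margin of error is E = z·σ/√n, so n = (zσ/E)².
At 95% confidence, z = 1.960.
E = 5% of 451 = 22.55 ms.
n = (1.960 × 109 / 22.55)² = 89.76
Round up: n = 90.

90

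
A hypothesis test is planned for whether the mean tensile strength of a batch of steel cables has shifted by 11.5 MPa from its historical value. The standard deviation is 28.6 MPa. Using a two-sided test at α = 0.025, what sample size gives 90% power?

n = 77

For a one-sample z-test, n = ((z_{α/2} + z_β)·σ/δ)².
z_{α/2} = 2.241 (two-sided α = 0.025); z_β = 1.282 (power 90% → β = 0.1).
n = (3.523 × 28.6 / 11.5)² = 76.76
Round up: n = 77.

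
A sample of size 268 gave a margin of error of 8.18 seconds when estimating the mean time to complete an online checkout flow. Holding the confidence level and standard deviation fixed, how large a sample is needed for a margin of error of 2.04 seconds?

4310

Margin of error scales as 1/√n, so n₂ = n₁·(E₁/E₂)².
n₂ = 268 × (8.18/2.04)² = 268 × 16.08 = 4309.44
Round up: n₂ = 4310.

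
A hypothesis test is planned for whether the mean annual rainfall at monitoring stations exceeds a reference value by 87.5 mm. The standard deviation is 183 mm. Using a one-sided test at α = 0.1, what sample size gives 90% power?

n = 29

For a one-sample z-test, n = ((z_α + z_β)·σ/δ)².
z_α = 1.282 (one-sided α = 0.1); z_β = 1.282 (power 90% → β = 0.1).
n = (2.564 × 183 / 87.5)² = 28.76
Round up: n = 29.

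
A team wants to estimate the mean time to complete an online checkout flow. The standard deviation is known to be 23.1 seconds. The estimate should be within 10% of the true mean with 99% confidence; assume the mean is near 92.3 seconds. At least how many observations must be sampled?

For a mean, the margin of error is E = z·σ/√n, so n = (zσ/E)².
At 99% confidence, z = 2.576.
E = 10% of 92.3 = 9.23 seconds.
n = (2.576 × 23.1 / 9.23)² = 41.56
Round up: n = 42.

n = 42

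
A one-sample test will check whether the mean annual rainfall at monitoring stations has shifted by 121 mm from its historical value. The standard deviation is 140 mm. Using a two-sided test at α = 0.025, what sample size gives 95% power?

For a one-sample z-test, n = ((z_{α/2} + z_β)·σ/δ)².
z_{α/2} = 2.241 (two-sided α = 0.025); z_β = 1.645 (power 95% → β = 0.05).
n = (3.886 × 140 / 121)² = 20.22
Round up: n = 21.

21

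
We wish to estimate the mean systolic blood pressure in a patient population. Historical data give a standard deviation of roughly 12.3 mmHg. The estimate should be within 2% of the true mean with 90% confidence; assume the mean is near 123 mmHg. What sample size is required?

68

For a mean, the margin of error is E = z·σ/√n, so n = (zσ/E)².
At 90% confidence, z = 1.645.
E = 2% of 123 = 2.46 mmHg.
n = (1.645 × 12.3 / 2.46)² = 67.65
Round up: n = 68.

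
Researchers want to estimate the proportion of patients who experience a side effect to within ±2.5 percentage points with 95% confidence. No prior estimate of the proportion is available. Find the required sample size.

For a proportion with margin E = 0.025 at 95% confidence, z = 1.960.
With no prior estimate, use p = 0.5, which maximizes p(1−p) at 0.25.
n = 0.25 × (z/E)² = 0.25 × (1.960/0.025)² = 1536.64
Round up: n = 1537.

1537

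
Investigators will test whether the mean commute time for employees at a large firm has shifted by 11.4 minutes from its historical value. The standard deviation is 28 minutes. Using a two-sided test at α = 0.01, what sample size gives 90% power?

90

For a one-sample z-test, n = ((z_{α/2} + z_β)·σ/δ)².
z_{α/2} = 2.576 (two-sided α = 0.01); z_β = 1.282 (power 90% → β = 0.1).
n = (3.858 × 28 / 11.4)² = 89.79
Round up: n = 90.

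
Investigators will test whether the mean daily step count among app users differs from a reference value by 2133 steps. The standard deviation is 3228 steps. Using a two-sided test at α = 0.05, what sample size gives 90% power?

For a one-sample z-test, n = ((z_{α/2} + z_β)·σ/δ)².
z_{α/2} = 1.960 (two-sided α = 0.05); z_β = 1.282 (power 90% → β = 0.1).
n = (3.242 × 3228 / 2133)² = 24.07
Round up: n = 25.

25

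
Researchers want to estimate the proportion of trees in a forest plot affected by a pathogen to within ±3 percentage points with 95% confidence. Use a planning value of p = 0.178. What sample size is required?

For a proportion with margin E = 0.03 at 95% confidence, z = 1.960.
n = p̂(1−p̂)(z/E)² = 0.178 × 0.822 × (1.960/0.03)² = 624.54
Round up: n = 625.

n = 625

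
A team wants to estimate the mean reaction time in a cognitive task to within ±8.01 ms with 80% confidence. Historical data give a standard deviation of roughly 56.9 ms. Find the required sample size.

n = 83

For a mean, the margin of error is E = z·σ/√n, so n = (zσ/E)².
At 80% confidence, z = 1.282.
n = (1.282 × 56.9 / 8.01)² = 82.93
Round up: n = 83.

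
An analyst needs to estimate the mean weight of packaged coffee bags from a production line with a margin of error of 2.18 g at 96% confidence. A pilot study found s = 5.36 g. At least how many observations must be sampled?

26

For a mean, the margin of error is E = z·σ/√n, so n = (zσ/E)².
At 96% confidence, z = 2.054.
n = (2.054 × 5.36 / 2.18)² = 25.50
Round up: n = 26.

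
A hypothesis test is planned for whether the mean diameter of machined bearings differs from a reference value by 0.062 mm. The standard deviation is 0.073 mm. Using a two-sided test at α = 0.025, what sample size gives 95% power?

For a one-sample z-test, n = ((z_{α/2} + z_β)·σ/δ)².
z_{α/2} = 2.241 (two-sided α = 0.025); z_β = 1.645 (power 95% → β = 0.05).
n = (3.886 × 0.073 / 0.062)² = 20.93
Round up: n = 21.

21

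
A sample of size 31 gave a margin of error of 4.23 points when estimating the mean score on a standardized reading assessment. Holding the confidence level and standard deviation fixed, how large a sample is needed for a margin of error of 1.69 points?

Margin of error scales as 1/√n, so n₂ = n₁·(E₁/E₂)².
n₂ = 31 × (4.23/1.69)² = 31 × 6.265 = 194.22
Round up: n₂ = 195.

195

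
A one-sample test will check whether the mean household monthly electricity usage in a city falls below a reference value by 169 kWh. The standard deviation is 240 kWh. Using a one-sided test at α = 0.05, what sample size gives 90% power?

18

For a one-sample z-test, n = ((z_α + z_β)·σ/δ)².
z_α = 1.645 (one-sided α = 0.05); z_β = 1.282 (power 90% → β = 0.1).
n = (2.927 × 240 / 169)² = 17.28
Round up: n = 18.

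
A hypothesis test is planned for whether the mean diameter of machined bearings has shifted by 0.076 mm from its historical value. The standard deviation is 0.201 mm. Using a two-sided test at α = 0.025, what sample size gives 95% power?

106

For a one-sample z-test, n = ((z_{α/2} + z_β)·σ/δ)².
z_{α/2} = 2.241 (two-sided α = 0.025); z_β = 1.645 (power 95% → β = 0.05).
n = (3.886 × 0.201 / 0.076)² = 105.63
Round up: n = 106.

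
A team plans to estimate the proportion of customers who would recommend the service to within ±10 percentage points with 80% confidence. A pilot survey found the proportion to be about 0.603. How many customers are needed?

40

For a proportion with margin E = 0.1 at 80% confidence, z = 1.282.
n = p̂(1−p̂)(z/E)² = 0.603 × 0.397 × (1.282/0.1)² = 39.34
Round up: n = 40.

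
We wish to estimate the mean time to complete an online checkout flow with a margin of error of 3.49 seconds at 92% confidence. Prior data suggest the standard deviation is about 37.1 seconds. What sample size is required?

For a mean, the margin of error is E = z·σ/√n, so n = (zσ/E)².
At 92% confidence, z = 1.751.
n = (1.751 × 37.1 / 3.49)² = 346.47
Round up: n = 347.

n = 347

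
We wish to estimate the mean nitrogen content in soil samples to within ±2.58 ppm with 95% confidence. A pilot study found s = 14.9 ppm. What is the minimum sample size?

For a mean, the margin of error is E = z·σ/√n, so n = (zσ/E)².
At 95% confidence, z = 1.960.
n = (1.960 × 14.9 / 2.58)² = 128.13
Round up: n = 129.

129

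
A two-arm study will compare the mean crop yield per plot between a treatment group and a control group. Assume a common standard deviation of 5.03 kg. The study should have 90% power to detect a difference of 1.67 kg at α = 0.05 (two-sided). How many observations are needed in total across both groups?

For two equal groups, n per group = 2·((z_{α/2} + z_β)·σ/δ)².
z_{α/2} = 1.960; z_β = 1.282 (power 90%).
n = 2 × (3.242 × 5.03 / 1.67)² = 2 × 95.35 = 190.70
Round up: n = 191 per group.
Total across both groups: 2 × 191 = 382.

382 total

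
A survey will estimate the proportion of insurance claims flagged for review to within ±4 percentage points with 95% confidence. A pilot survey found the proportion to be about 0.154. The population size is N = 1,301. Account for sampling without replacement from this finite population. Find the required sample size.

253

For a proportion with margin E = 0.04 at 95% confidence, z = 1.960.
n = p̂(1−p̂)(z/E)² = 0.154 × 0.846 × (1.960/0.04)² = 312.81 — call this n₀.
Finite-population correction with N = 1,301: n = n₀ / (1 + (n₀−1)/N) = 312.81 / 1.24 = 252.27
Round up: n = 253.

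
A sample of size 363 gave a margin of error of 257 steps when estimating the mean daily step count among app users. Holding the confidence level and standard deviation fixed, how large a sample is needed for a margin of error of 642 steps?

59

Margin of error scales as 1/√n, so n₂ = n₁·(E₁/E₂)².
n₂ = 363 × (257/642)² = 363 × 0.1602 = 58.15
Round up: n₂ = 59.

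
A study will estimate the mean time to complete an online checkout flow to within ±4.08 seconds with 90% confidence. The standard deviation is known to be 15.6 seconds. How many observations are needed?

For a mean, the margin of error is E = z·σ/√n, so n = (zσ/E)².
At 90% confidence, z = 1.645.
n = (1.645 × 15.6 / 4.08)² = 39.56
Round up: n = 40.

40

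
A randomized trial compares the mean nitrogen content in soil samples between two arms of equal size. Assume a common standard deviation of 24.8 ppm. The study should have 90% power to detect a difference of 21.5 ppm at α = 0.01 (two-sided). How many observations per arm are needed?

40 per group

For two equal groups, n per group = 2·((z_{α/2} + z_β)·σ/δ)².
z_{α/2} = 2.576; z_β = 1.282 (power 90%).
n = 2 × (3.858 × 24.8 / 21.5)² = 2 × 19.80 = 39.60
Round up: n = 40 per group.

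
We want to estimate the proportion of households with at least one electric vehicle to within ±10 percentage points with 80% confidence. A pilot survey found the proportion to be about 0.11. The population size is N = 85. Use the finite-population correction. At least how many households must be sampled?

For a proportion with margin E = 0.1 at 80% confidence, z = 1.282.
n = p̂(1−p̂)(z/E)² = 0.11 × 0.89 × (1.282/0.1)² = 16.09 — call this n₀.
Finite-population correction with N = 85: n = n₀ / (1 + (n₀−1)/N) = 16.09 / 1.178 = 13.66
Round up: n = 14.

14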